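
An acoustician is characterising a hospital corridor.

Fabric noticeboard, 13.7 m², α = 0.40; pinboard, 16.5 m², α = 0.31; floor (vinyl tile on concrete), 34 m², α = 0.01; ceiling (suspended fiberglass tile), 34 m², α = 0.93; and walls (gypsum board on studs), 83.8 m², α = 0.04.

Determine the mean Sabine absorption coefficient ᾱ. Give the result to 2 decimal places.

0.25

Total surface area S = 182.0 m².
Weighted sum Σ Sα = 45.907.
ᾱ = A/S = 0.25.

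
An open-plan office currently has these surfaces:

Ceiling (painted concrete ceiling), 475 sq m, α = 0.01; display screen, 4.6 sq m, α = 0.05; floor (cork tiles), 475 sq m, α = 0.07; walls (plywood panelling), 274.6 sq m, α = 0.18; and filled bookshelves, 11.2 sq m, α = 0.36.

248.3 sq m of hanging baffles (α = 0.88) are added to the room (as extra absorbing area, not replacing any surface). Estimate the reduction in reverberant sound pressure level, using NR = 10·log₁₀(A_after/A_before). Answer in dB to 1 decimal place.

Equivalent absorption area: A_before = 475·0.01 + 4.6·0.05 + 475·0.07 + 274.6·0.18 + 11.2·0.36 = 91.690 sq m.
Added absorption = 248.3 × 0.88 = 218.504 sabins.
New total A_after = 310.194 sabins.
NR = 10·log₁₀(310.194/91.690) = 5.3 dB.

5.3 dB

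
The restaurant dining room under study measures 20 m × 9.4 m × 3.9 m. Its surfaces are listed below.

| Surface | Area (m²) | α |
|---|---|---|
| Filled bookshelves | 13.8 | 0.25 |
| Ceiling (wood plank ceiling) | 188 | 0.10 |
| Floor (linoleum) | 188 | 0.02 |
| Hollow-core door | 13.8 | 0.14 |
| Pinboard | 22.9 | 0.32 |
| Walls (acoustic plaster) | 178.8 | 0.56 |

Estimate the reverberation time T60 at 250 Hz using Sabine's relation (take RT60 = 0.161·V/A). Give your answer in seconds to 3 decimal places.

A = Σ Sᵢαᵢ = 13.8·0.25 + 188·0.10 + 188·0.02 + 13.8·0.14 + 22.9·0.32 + 178.8·0.56 = 135.398 sabins.
Room volume: 733.2 m³.
Sabine: RT60 = 0.161 × 733.2 / 135.398 = 0.872 s.

0.872 s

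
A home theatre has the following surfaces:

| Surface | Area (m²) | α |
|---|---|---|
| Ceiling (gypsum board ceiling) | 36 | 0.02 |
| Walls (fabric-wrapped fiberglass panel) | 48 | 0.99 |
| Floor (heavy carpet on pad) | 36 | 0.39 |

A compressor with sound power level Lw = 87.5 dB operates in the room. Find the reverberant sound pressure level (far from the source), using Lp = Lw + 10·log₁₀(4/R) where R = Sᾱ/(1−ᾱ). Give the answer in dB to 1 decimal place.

Σ(Sᵢαᵢ) = 36·0.02 + 48·0.99 + 36·0.39 = 62.280; total area S = 120.0 m².
ᾱ = 0.5190, so room constant R = A/(1−ᾱ) = 129.480 m².
Lp = Lw + 10 log₁₀(4/R) = 87.5 -15.10 = 72.4 dB.

72.4 dB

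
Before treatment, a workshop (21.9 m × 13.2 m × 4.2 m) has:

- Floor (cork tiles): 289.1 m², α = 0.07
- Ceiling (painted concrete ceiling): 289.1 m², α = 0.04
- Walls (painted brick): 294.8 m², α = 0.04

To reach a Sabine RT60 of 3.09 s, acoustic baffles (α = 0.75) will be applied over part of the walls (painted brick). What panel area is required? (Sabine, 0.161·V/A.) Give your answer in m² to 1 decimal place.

Summing Sᵢαᵢ: 20.237 + 11.564 + 11.792 → A₁ = 43.593 sabins.
V = 1214.136 m³. Target absorption A₂ = 0.161 × 1214.136 / 3.09 = 63.261 sabins.
Absorption to add: 63.261 − 43.593 = 19.668 sabins.
Net gain per m²: Δα = 0.75 − 0.04 = 0.71.
Area = ΔA/Δα = 19.668/0.71 = 27.7 m².

27.7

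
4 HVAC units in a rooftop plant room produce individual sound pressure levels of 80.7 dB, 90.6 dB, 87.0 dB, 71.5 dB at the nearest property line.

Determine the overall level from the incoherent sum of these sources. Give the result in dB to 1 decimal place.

92.5 dB

Converting to relative power and adding: 10^(80.7/10) + 10^(90.6/10) + 10^(87.0/10) + 10^(71.5/10) = 1.781e+09.
Back to dB: 10·log₁₀ Σ = 92.5 dB.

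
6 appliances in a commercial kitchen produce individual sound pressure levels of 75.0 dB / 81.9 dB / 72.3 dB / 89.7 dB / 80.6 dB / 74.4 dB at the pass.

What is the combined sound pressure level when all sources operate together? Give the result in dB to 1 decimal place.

Sum in the linear (power) domain: Σ 10^(Lᵢ/10) = 10^(75.0/10) + 10^(81.9/10) + 10^(72.3/10) + 10^(89.7/10) + 10^(80.6/10) + 10^(74.4/10) = 1.279e+09.
Combined level = 10 log₁₀(1.279e+09) = 91.1 dB.

91.1 dB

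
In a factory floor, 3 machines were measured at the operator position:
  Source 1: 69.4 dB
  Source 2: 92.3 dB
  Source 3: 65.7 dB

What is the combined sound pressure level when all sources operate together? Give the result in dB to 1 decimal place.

Converting to relative power and adding: 10^(69.4/10) + 10^(92.3/10) + 10^(65.7/10) = 1.711e+09.
Back to dB: 10·log₁₀ Σ = 92.3 dB.

92.3 dB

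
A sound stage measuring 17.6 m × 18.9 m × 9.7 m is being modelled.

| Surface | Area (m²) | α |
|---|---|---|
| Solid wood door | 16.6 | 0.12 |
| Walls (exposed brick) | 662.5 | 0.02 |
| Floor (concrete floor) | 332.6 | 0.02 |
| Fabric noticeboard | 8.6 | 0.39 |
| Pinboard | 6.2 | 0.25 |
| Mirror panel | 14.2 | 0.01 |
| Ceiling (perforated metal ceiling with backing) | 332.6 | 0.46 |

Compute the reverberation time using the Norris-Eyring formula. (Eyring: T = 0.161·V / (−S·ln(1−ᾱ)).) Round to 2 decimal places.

2.69 s

S = Σ Sᵢ = 1373.3 m².
Absorption A = 16.6×0.12 + 662.5×0.02 + 332.6×0.02 + 8.6×0.39 + 6.2×0.25 + 14.2×0.01 + 332.6×0.46 = 179.936 sabins.
ᾱ = 179.936 / 1373.3 = 0.1310.
Eyring denominator: −S ln(1−ᾱ) = 192.828.
V = 17.6 × 18.9 × 9.7 = 3226.608 m³.
T = 0.161·V/[−S·ln(1−ᾱ)] = 0.161·3226.608/192.828 = 2.69 s.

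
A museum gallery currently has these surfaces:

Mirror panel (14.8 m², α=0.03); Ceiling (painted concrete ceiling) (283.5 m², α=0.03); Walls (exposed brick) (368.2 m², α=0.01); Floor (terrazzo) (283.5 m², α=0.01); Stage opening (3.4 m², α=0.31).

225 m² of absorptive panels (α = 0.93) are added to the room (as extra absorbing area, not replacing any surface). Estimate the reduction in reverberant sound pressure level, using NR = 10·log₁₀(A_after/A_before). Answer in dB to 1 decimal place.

Summing Sᵢαᵢ: 0.444 + 8.505 + 3.682 + 2.835 + 1.054 → A_before = 16.520 sabins.
Added absorption = 225 × 0.93 = 209.250 sabins.
New total A_after = 225.770 sabins.
NR = 10·log₁₀(225.770/16.520) = 11.4 dB.

11.4 dB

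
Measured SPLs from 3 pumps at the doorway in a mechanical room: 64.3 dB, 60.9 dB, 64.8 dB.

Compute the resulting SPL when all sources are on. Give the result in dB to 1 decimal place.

68.4 dB

Converting to relative power and adding: 10^(64.3/10) + 10^(60.9/10) + 10^(64.8/10) = 6.942e+06.
L_total = 10·log₁₀(6.942e+06) = 68.4 dB.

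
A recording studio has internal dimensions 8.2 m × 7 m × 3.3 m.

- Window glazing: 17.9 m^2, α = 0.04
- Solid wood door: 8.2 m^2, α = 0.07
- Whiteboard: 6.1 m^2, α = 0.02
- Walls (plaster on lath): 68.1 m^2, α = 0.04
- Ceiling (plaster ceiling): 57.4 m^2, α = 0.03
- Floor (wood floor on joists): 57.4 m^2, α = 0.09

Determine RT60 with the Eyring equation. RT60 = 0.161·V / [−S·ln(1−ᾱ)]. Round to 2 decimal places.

Total surface area S = 17.9 + 8.2 + 6.1 + 68.1 + 57.4 + 57.4 = 215.1 m^2.
Σ(Sᵢαᵢ) = 17.9×0.04 + 8.2×0.07 + 6.1×0.02 + 68.1×0.04 + 57.4×0.03 + 57.4×0.09 = 11.024.
Mean coefficient ᾱ = A/S = 0.0513.
−S·ln(1−ᾱ) = −215.1 × ln(1 − 0.0513) = 11.328.
V = 8.2 × 7 × 3.3 = 189.42 m³.
T = 0.161·V/[−S·ln(1−ᾱ)] = 0.161·189.42/11.328 = 2.69 s.

2.69 seconds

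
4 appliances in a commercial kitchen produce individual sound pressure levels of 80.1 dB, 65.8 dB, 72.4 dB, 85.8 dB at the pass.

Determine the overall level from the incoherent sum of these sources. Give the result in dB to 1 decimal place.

Σ 10^(Lᵢ/10) = 5.037e+08.
Combined level = 10 log₁₀(5.037e+08) = 87.0 dB.

87.0 dB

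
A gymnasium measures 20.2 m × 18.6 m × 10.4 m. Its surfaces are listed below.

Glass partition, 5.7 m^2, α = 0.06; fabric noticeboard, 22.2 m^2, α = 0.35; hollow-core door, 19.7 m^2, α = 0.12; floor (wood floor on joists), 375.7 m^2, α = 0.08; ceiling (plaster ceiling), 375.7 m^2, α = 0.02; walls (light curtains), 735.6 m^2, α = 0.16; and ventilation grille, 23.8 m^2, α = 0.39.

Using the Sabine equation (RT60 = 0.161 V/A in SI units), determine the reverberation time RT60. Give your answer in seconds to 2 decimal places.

Summing Sᵢαᵢ: 0.342 + 7.770 + 2.364 + 30.056 + 7.514 + 117.696 + 9.282 → A = 175.024 sabins.
Room volume: 3907.488 m³.
T = 0.161 V/A = 0.161·3907.488/175.024 = 3.59 s.

3.59 sec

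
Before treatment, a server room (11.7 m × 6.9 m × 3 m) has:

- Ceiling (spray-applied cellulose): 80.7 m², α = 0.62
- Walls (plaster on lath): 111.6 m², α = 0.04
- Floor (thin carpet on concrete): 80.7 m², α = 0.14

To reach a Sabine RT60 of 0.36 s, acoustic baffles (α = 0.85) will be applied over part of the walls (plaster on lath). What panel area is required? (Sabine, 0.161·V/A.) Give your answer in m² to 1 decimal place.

A₁ = Σ Sᵢαᵢ = 80.7*0.62 + 111.6*0.04 + 80.7*0.14 = 65.796 sabins.
V = 242.19 m³. Target absorption A₂ = 0.161 × 242.19 / 0.36 = 108.313 sabins.
ΔA needed = 108.313 − 65.796 = 42.517 sabins.
Net gain per m²: Δα = 0.85 − 0.04 = 0.81.
Panel area = 42.517 / 0.81 = 52.5 m².

52.5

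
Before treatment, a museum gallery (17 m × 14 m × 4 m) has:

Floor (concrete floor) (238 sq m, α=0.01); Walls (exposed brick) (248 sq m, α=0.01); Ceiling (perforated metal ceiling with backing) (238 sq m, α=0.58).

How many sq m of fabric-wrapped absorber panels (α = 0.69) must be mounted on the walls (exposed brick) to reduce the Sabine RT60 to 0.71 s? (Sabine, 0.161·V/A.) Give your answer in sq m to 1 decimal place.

Total absorption A₁ = 238*0.01 + 248*0.01 + 238*0.58
  = 2.380 + 2.480 + 138.040 = 142.900 sq m sabins.
V = 952 m³. Target absorption A₂ = 0.161 × 952 / 0.71 = 215.876 sabins.
ΔA needed = 215.876 − 142.900 = 72.976 sabins.
Net gain per sq m: Δα = 0.69 − 0.01 = 0.68.
Panel area = 72.976 / 0.68 = 107.3 sq m.

107.3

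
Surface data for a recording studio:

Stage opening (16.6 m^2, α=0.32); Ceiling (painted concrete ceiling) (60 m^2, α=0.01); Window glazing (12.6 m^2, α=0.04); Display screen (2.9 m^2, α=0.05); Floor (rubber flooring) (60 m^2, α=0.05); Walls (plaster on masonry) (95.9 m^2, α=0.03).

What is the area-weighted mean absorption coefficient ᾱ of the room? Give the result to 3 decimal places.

0.050

Total surface area S = 248.0 m^2.
A = 16.6·0.32 + 60·0.01 + 12.6·0.04 + 2.9·0.05 + 60·0.05 + 95.9·0.03 = 12.438 sabins.
ᾱ = A/S = 0.050.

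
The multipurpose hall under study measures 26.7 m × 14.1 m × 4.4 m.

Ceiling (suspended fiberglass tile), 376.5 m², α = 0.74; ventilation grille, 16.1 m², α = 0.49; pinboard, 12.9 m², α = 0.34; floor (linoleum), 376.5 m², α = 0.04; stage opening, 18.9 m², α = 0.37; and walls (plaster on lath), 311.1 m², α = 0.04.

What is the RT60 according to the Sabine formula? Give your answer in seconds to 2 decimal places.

Summing Sᵢαᵢ: 278.610 + 7.889 + 4.386 + 15.060 + 6.993 + 12.444 → A = 325.382 sabins.
V = 26.7·14.1·4.4 = 1656.468 m³.
T = 0.161 V/A = 0.161·1656.468/325.382 = 0.82 s.

0.82 s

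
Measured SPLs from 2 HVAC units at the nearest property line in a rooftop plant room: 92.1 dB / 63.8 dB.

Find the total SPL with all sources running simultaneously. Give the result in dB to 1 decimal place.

92.1 dB

Converting to relative power and adding: 10^(92.1/10) + 10^(63.8/10) = 1.624e+09.
Back to dB: 10·log₁₀ Σ = 92.1 dB.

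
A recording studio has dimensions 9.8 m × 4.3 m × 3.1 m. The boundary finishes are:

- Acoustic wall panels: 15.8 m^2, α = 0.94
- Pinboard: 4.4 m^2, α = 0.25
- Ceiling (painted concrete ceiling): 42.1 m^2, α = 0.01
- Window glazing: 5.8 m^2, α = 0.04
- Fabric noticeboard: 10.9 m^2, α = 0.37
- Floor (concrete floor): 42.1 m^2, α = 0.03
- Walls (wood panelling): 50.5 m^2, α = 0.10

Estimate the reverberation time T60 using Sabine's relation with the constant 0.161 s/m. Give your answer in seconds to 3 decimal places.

Total absorption A = 15.8×0.94 + 4.4×0.25 + 42.1×0.01 + 5.8×0.04 + 10.9×0.37 + 42.1×0.03 + 50.5×0.10
  = 14.852 + 1.100 + 0.421 + 0.232 + 4.033 + 1.263 + 5.050 = 26.951 m^2 sabins.
Room volume: 130.634 m³.
RT60 = 0.161 · V / A = 0.161 × 130.634 / 26.951 = 0.780 s.

0.780 sec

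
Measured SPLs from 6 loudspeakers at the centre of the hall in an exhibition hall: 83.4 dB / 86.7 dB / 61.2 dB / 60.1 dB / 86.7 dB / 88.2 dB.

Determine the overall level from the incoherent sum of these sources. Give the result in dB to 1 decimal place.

Converting to relative power and adding: 10^(83.4/10) + 10^(86.7/10) + 10^(61.2/10) + 10^(60.1/10) + 10^(86.7/10) + 10^(88.2/10) = 1.817e+09.
Back to dB: 10·log₁₀ Σ = 92.6 dB.

92.6 dB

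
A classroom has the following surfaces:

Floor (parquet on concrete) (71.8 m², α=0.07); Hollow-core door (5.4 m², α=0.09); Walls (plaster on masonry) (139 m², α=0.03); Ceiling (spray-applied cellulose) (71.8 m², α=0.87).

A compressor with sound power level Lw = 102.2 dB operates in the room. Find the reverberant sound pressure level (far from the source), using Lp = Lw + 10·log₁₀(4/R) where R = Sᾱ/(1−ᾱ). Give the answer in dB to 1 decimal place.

88.4 dB

Σ(Sᵢαᵢ) = 71.8×0.07 + 5.4×0.09 + 139×0.03 + 71.8×0.87 = 72.148; total area S = 288.0 m².
ᾱ = 72.148/288.0 = 0.2505; R = Sᾱ/(1−ᾱ) = 72.148/(1−0.2505) = 96.262 m².
Lp = Lw + 10 log₁₀(4/R) = 102.2 -13.81 = 88.4 dB.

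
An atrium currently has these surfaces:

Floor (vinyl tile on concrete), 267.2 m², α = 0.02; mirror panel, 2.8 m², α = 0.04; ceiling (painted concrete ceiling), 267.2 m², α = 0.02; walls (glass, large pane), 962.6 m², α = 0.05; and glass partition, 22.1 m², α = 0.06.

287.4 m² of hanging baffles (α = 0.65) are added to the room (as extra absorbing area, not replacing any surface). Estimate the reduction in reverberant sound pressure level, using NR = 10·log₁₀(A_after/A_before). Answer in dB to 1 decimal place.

6.1 dB

Summing Sᵢαᵢ: 5.344 + 0.112 + 5.344 + 48.130 + 1.326 → A_before = 60.256 sabins.
Added absorption = 287.4 × 0.65 = 186.810 sabins.
New total A_after = 247.066 sabins.
Reduction = 10 log₁₀(A_after/A_before) = 10 log₁₀(4.1003) = 6.1 dB.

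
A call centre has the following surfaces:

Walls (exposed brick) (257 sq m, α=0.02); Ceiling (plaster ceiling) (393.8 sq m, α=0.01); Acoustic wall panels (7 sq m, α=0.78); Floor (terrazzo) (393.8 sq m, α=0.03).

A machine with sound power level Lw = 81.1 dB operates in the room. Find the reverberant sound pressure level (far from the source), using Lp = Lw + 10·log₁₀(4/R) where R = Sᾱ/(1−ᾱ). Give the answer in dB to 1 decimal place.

72.8 dB

Σ(Sᵢαᵢ) = 257×0.02 + 393.8×0.01 + 7×0.78 + 393.8×0.03 = 26.352; total area S = 1051.6 sq m.
ᾱ = 26.352/1051.6 = 0.0251; R = Sᾱ/(1−ᾱ) = 26.352/(1−0.0251) = 27.030 sq m.
Lp = Lw + 10 log₁₀(4/R) = 81.1 -8.30 = 72.8 dB.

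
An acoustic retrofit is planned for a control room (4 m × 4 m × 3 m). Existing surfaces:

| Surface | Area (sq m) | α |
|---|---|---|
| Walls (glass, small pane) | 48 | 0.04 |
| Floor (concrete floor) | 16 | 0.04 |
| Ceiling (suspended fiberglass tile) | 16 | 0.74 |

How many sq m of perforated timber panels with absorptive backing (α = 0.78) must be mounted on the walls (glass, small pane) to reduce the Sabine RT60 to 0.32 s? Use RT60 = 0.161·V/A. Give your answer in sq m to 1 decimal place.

Summing Sᵢαᵢ: 1.920 + 0.640 + 11.840 → A₁ = 14.400 sabins.
V = 48 m³. Target absorption A₂ = 0.161 × 48 / 0.32 = 24.150 sabins.
ΔA needed = 24.150 − 14.400 = 9.750 sabins.
Net gain per sq m: Δα = 0.78 − 0.04 = 0.74.
Area = ΔA/Δα = 9.750/0.74 = 13.2 sq m.

13.2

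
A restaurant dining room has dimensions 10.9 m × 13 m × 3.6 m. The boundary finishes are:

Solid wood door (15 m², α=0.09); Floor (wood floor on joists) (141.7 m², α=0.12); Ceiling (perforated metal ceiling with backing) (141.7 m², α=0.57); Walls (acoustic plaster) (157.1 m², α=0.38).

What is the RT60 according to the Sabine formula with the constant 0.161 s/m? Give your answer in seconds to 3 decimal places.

Total absorption A = 15*0.09 + 141.7*0.12 + 141.7*0.57 + 157.1*0.38
  = 1.350 + 17.004 + 80.769 + 59.698 = 158.821 m² sabins.
Room volume: 510.12 m³.
RT60 = 0.161 · V / A = 0.161 × 510.12 / 158.821 = 0.517 s.

0.517 sec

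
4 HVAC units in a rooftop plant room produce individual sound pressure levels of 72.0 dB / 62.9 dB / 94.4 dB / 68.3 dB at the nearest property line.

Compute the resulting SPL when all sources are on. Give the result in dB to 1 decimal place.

94.4 dB

Converting to relative power and adding: 10^(72.0/10) + 10^(62.9/10) + 10^(94.4/10) + 10^(68.3/10) = 2.779e+09.
Back to dB: 10·log₁₀ Σ = 94.4 dB.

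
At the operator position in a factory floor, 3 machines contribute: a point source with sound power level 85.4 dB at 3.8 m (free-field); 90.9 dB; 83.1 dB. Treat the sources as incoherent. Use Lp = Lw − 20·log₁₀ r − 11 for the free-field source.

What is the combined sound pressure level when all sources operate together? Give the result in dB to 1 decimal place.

Source at 3.8 m: Lp = 85.4 − 20·log₁₀(3.8) − 11 = 62.8 dB.
Converting to relative power and adding: 10^(62.8/10) + 10^(90.9/10) + 10^(83.1/10) = 1.436e+09.
Combined level = 10 log₁₀(1.436e+09) = 91.6 dB.

91.6 dB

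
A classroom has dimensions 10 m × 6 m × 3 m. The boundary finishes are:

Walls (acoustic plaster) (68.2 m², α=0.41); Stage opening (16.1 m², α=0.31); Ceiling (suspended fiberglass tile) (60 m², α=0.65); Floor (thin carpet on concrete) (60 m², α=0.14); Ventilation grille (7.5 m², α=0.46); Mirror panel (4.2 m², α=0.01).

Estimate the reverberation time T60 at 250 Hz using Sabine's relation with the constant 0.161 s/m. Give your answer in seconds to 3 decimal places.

Equivalent absorption area: A = 68.2·0.41 + 16.1·0.31 + 60·0.65 + 60·0.14 + 7.5·0.46 + 4.2·0.01 = 83.845 m².
Volume V = 10 × 6 × 3 = 180 m³.
Sabine: RT60 = 0.161 × 180 / 83.845 = 0.346 s.

0.346 sec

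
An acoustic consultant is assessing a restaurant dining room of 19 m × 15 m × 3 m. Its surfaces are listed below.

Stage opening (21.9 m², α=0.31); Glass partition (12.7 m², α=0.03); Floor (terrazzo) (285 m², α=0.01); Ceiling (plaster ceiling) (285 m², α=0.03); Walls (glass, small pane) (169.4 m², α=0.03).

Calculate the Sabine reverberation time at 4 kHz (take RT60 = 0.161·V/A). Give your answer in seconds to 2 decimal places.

5.82 s

Total absorption A = 21.9·0.31 + 12.7·0.03 + 285·0.01 + 285·0.03 + 169.4·0.03
  = 6.789 + 0.381 + 2.850 + 8.550 + 5.082 = 23.652 m² sabins.
Volume V = 19 × 15 × 3 = 855 m³.
RT60 = 0.161 · V / A = 0.161 × 855 / 23.652 = 5.82 s.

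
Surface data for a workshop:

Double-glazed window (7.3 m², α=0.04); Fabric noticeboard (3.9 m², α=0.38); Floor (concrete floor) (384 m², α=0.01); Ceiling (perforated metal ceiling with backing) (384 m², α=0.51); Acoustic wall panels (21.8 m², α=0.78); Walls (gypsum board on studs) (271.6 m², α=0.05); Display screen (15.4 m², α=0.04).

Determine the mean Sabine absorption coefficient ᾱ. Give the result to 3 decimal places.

Total surface area S = 1088.0 m².
Weighted sum Σ Sα = 232.654.
ᾱ = 232.654 / 1088.0 = 0.214.

0.214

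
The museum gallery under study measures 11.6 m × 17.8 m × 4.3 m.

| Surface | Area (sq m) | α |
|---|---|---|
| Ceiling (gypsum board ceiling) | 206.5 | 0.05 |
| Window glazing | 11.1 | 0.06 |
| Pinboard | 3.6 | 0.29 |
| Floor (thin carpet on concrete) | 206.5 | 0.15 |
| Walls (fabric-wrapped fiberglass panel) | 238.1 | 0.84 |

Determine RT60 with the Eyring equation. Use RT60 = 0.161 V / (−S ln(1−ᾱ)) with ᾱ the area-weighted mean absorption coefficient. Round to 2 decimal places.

0.47 sec

S = Σ Sᵢ = 665.8 sq m.
Absorption A = 206.5·0.05 + 11.1·0.06 + 3.6·0.29 + 206.5·0.15 + 238.1·0.84 = 243.014 sabins.
ᾱ = 243.014 / 665.8 = 0.3650.
−S·ln(1−ᾱ) = −665.8 × ln(1 − 0.3650) = 302.360.
V = 11.6 × 17.8 × 4.3 = 887.864 m³.
RT60 = 0.161 × 887.864 / 302.360 = 0.47 s.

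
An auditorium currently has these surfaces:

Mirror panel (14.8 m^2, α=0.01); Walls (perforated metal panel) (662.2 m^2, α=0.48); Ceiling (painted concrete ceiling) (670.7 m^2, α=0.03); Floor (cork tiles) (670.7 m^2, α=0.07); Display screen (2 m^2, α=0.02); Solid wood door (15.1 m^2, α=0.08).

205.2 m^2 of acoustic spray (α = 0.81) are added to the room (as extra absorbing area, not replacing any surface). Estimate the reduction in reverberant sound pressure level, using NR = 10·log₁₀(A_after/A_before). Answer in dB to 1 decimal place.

1.6 dB

Summing Sᵢαᵢ: 0.148 + 317.856 + 20.121 + 46.949 + 0.040 + 1.208 → A_before = 386.322 sabins.
Added absorption = 205.2 × 0.81 = 166.212 sabins.
A_after = 386.322 + 166.212 = 552.534 sabins.
NR = 10·log₁₀(552.534/386.322) = 1.6 dB.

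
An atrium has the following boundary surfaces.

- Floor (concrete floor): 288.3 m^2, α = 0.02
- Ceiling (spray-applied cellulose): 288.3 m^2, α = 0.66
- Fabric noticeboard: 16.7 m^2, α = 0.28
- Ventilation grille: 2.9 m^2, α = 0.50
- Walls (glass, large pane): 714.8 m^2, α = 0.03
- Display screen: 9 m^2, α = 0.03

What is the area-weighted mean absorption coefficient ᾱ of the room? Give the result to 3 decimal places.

0.170

Total surface area S = 1320.0 m^2.
Σ(Sᵢαᵢ) = 288.3*0.02 + 288.3*0.66 + 16.7*0.28 + 2.9*0.50 + 714.8*0.03 + 9*0.03 = 223.884.
ᾱ = A/S = 0.170.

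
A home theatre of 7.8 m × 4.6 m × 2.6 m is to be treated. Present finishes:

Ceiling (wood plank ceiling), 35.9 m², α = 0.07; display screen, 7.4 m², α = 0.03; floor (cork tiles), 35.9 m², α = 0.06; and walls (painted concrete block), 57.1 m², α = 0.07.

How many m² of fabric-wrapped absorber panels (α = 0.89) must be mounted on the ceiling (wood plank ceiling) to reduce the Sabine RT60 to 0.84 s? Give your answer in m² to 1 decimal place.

11.0

Total absorption A₁ = 35.9×0.07 + 7.4×0.03 + 35.9×0.06 + 57.1×0.07
  = 2.513 + 0.222 + 2.154 + 3.997 = 8.886 m² sabins.
Required A₂ = 0.161·93.288/0.84 = 17.880 sabins.
Absorption to add: 17.880 − 8.886 = 8.994 sabins.
Each m² of panel replacing the ceiling (wood plank ceiling) adds (0.89 − 0.07) = 0.82 sabins.
Area = ΔA/Δα = 8.994/0.82 = 11.0 m².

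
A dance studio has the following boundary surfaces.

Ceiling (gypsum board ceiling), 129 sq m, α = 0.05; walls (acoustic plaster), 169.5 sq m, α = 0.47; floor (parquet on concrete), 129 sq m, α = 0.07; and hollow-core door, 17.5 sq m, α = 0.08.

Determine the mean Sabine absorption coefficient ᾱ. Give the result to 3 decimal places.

0.217

S = Σ Sᵢ = 129 + 169.5 + 129 + 17.5 = 445.0 sq m.
A = 129·0.05 + 169.5·0.47 + 129·0.07 + 17.5·0.08 = 96.545 sabins.
ᾱ = A/S = 0.217.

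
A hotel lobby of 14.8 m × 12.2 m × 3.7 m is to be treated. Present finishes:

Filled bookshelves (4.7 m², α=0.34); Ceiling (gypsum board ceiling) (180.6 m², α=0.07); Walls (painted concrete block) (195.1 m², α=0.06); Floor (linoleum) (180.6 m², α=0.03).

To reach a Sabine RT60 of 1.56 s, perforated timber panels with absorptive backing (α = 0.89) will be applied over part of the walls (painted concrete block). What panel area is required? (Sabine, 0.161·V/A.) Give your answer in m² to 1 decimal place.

Equivalent absorption area: A₁ = 4.7×0.34 + 180.6×0.07 + 195.1×0.06 + 180.6×0.03 = 31.364 m².
Required A₂ = 0.161·668.072/1.56 = 68.948 sabins.
ΔA needed = 68.948 − 31.364 = 37.584 sabins.
Each m² of panel replacing the walls (painted concrete block) adds (0.89 − 0.06) = 0.83 sabins.
Area = ΔA/Δα = 37.584/0.83 = 45.3 m².

45.3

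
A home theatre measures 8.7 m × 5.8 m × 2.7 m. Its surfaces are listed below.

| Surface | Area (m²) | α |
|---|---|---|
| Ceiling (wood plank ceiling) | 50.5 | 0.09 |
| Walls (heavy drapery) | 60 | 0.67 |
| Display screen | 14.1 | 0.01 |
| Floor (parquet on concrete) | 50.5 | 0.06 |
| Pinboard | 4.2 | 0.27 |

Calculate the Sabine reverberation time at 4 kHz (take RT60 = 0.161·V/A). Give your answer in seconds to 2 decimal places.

A = Σ Sᵢαᵢ = 50.5×0.09 + 60×0.67 + 14.1×0.01 + 50.5×0.06 + 4.2×0.27 = 49.050 sabins.
Volume V = 8.7 × 5.8 × 2.7 = 136.242 m³.
Sabine: RT60 = 0.161 × 136.242 / 49.050 = 0.45 s.

0.45 s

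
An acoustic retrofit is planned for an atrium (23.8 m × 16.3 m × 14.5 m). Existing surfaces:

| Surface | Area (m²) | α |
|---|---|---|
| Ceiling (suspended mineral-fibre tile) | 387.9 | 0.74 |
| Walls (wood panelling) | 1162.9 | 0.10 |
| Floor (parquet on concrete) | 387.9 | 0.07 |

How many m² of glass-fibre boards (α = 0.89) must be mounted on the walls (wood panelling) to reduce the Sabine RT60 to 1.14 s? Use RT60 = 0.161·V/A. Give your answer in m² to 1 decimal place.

Summing Sᵢαᵢ: 287.046 + 116.290 + 27.153 → A₁ = 430.489 sabins.
Required A₂ = 0.161·5625.13/1.14 = 794.426 sabins.
ΔA needed = 794.426 − 430.489 = 363.937 sabins.
Net gain per m²: Δα = 0.89 − 0.10 = 0.79.
Area = ΔA/Δα = 363.937/0.79 = 460.7 m².

460.7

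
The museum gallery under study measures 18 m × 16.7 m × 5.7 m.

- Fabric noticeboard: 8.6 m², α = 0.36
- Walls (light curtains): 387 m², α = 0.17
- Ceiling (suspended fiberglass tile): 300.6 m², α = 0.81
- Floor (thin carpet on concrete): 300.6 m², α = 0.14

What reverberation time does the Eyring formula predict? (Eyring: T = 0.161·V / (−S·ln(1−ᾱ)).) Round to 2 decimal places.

0.63 seconds

S = Σ Sᵢ = 996.8 m².
Absorption A = 8.6×0.36 + 387×0.17 + 300.6×0.81 + 300.6×0.14 = 354.456 sabins.
Mean coefficient ᾱ = A/S = 0.3556.
−S·ln(1−ᾱ) = −996.8 × ln(1 − 0.3556) = 438.029.
V = 18 × 16.7 × 5.7 = 1713.42 m³.
RT60 = 0.161 × 1713.42 / 438.029 = 0.63 s.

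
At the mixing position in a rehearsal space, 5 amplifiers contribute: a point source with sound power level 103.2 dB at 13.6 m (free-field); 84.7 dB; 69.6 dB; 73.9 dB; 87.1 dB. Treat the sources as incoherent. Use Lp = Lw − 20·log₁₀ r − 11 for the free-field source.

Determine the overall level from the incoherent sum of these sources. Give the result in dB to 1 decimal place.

89.3 dB

Source at 13.6 m: Lp = 103.2 − 20·log₁₀(13.6) − 11 = 69.5 dB.
Σ 10^(Lᵢ/10) = 8.506e+08.
Back to dB: 10·log₁₀ Σ = 89.3 dB.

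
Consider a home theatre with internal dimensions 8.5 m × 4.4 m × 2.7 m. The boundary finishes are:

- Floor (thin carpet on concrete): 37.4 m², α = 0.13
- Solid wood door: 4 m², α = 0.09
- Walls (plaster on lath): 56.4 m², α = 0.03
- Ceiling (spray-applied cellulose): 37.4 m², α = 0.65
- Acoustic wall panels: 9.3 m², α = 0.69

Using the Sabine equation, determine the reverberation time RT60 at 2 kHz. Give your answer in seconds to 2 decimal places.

Summing Sᵢαᵢ: 4.862 + 0.360 + 1.692 + 24.310 + 6.417 → A = 37.641 sabins.
V = 8.5·4.4·2.7 = 100.98 m³.
RT60 = 0.161 · V / A = 0.161 × 100.98 / 37.641 = 0.43 s.

0.43 seconds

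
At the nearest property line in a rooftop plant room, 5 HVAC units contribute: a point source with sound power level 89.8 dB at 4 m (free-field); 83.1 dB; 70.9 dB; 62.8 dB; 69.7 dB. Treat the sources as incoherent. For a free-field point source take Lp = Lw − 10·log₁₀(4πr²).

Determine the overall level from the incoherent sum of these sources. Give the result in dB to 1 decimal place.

Source at 4 m: Lp = 89.8 − 10·log₁₀(4π·4²) = 89.8 − 10·log₁₀(201.062) = 66.8 dB.
Converting to relative power and adding: 10^(66.8/10) + 10^(83.1/10) + 10^(70.9/10) + 10^(62.8/10) + 10^(69.7/10) = 2.325e+08.
Combined level = 10 log₁₀(2.325e+08) = 83.7 dB.

83.7 dB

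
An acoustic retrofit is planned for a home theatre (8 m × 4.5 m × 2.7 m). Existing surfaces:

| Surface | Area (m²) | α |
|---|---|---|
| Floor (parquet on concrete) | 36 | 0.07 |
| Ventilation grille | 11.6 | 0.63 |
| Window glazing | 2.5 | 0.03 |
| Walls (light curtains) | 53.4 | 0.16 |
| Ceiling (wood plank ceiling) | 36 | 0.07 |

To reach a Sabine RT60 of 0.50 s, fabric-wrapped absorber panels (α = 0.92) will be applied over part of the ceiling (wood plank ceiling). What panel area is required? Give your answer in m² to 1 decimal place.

A₁ = Σ Sᵢαᵢ = 36*0.07 + 11.6*0.63 + 2.5*0.03 + 53.4*0.16 + 36*0.07 = 20.967 sabins.
Required A₂ = 0.161·97.2/0.50 = 31.298 sabins.
Absorption to add: 31.298 − 20.967 = 10.331 sabins.
Each m² of panel replacing the ceiling (wood plank ceiling) adds (0.92 − 0.07) = 0.85 sabins.
Panel area = 10.331 / 0.85 = 12.2 m².

12.2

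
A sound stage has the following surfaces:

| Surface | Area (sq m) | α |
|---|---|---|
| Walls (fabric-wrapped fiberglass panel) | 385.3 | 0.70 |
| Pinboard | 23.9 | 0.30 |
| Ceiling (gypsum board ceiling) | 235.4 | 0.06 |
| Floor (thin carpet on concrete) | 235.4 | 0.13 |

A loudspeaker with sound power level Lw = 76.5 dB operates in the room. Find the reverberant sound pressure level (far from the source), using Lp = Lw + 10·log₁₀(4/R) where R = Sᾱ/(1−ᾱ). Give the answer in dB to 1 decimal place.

Σ(Sᵢαᵢ) = 385.3·0.70 + 23.9·0.30 + 235.4·0.06 + 235.4·0.13 = 321.606; total area S = 880.0 sq m.
ᾱ = 0.3655, so room constant R = A/(1−ᾱ) = 506.865 sq m.
Lp = Lw + 10 log₁₀(4/R) = 76.5 -21.03 = 55.5 dB.

55.5 dB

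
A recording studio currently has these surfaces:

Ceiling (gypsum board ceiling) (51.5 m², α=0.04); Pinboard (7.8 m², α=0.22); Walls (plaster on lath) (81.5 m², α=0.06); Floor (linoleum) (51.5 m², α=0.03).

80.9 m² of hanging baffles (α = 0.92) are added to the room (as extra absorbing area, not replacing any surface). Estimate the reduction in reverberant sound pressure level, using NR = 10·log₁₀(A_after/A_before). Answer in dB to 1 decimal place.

9.2 dB

Summing Sᵢαᵢ: 2.060 + 1.716 + 4.890 + 1.545 → A_before = 10.211 sabins.
Added absorption = 80.9 × 0.92 = 74.428 sabins.
New total A_after = 84.639 sabins.
NR = 10·log₁₀(84.639/10.211) = 9.2 dB.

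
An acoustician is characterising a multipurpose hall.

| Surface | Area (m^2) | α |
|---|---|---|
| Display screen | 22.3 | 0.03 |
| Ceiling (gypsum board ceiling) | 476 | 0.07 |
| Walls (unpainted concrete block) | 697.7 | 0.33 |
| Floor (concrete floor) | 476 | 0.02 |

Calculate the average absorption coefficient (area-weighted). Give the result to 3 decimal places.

0.164

Total surface area S = 1672.0 m^2.
A = 22.3×0.03 + 476×0.07 + 697.7×0.33 + 476×0.02 = 273.750 sabins.
ᾱ = A/S = 0.164.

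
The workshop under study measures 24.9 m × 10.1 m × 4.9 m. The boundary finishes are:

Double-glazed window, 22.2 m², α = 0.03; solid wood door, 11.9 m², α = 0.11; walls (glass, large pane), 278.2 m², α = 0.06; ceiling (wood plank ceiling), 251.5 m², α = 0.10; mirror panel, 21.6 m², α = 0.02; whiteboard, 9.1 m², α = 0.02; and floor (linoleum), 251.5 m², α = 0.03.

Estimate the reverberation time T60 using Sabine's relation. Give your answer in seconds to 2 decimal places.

A = Σ Sᵢαᵢ = 22.2*0.03 + 11.9*0.11 + 278.2*0.06 + 251.5*0.10 + 21.6*0.02 + 9.1*0.02 + 251.5*0.03 = 51.976 sabins.
Room volume: 1232.301 m³.
T = 0.161 V/A = 0.161·1232.301/51.976 = 3.82 s.

3.82 sec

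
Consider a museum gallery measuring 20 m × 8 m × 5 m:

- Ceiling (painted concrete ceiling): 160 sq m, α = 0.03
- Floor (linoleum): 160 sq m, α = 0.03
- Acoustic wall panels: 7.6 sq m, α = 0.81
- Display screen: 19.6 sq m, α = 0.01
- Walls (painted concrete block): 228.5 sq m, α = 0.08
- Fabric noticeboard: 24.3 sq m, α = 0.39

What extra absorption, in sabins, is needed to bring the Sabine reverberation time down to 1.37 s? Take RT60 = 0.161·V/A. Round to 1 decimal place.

A₁ = Σ Sᵢαᵢ = 160*0.03 + 160*0.03 + 7.6*0.81 + 19.6*0.01 + 228.5*0.08 + 24.3*0.39 = 43.709 sabins.
For T = 1.37 s, need A₂ = 0.161·V/T = 0.161·800/1.37 = 94.015 sabins.
Additional absorption ΔA = 94.015 − 43.709 = 50.3 sabins.

50.3 sabins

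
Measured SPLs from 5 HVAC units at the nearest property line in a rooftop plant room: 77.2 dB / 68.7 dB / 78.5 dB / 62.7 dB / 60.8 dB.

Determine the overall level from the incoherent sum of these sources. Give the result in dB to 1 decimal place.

Sum in the linear (power) domain: Σ 10^(Lᵢ/10) = 10^(77.2/10) + 10^(68.7/10) + 10^(78.5/10) + 10^(62.7/10) + 10^(60.8/10) = 1.338e+08.
L_total = 10·log₁₀(1.338e+08) = 81.3 dB.

81.3 dB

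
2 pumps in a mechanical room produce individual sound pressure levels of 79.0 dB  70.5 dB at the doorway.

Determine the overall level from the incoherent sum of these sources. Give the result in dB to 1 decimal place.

79.6 dB

Sum in the linear (power) domain: Σ 10^(Lᵢ/10) = 10^(79.0/10) + 10^(70.5/10) = 9.065e+07.
Combined level = 10 log₁₀(9.065e+07) = 79.6 dB.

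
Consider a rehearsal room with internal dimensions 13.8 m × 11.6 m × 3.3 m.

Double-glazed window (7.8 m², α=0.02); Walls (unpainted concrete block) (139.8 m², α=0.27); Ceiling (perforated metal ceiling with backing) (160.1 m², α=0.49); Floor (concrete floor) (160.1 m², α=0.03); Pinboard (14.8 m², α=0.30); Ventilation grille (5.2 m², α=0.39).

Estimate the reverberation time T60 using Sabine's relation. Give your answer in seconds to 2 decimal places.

0.67 s

Summing Sᵢαᵢ: 0.156 + 37.746 + 78.449 + 4.803 + 4.440 + 2.028 → A = 127.622 sabins.
Room volume: 528.264 m³.
T = 0.161 V/A = 0.161·528.264/127.622 = 0.67 s.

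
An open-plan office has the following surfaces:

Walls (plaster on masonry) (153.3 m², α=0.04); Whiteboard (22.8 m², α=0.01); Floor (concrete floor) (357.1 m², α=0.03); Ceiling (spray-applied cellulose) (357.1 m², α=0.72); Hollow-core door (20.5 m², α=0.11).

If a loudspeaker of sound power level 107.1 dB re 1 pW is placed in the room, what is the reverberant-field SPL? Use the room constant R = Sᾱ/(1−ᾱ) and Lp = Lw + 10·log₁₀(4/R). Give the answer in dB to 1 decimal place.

87.1 dB

Σ(Sᵢαᵢ) = 153.3×0.04 + 22.8×0.01 + 357.1×0.03 + 357.1×0.72 + 20.5×0.11 = 276.440; total area S = 910.8 m².
ᾱ = 276.440/910.8 = 0.3035; R = Sᾱ/(1−ᾱ) = 276.440/(1−0.3035) = 396.899 m².
Lp = 107.1 + 10·log₁₀(4/396.899) = 107.1 + (-19.97) = 87.1 dB.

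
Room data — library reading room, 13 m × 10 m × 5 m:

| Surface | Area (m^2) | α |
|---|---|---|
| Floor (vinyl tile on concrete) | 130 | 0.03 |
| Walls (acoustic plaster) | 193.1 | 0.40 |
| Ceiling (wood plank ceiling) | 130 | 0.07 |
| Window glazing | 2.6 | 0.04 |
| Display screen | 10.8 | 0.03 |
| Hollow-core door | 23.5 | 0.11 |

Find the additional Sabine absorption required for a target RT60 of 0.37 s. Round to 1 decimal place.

189.6 sabins

Summing Sᵢαᵢ: 3.900 + 77.240 + 9.100 + 0.104 + 0.324 + 2.585 → A₁ = 93.253 sabins.
V = 650 m³. Required absorption A₂ = 0.161 × 650 / 0.37 = 282.838 sabins.
ΔA = A₂ − A₁ = 282.838 − 93.253 = 189.6 sabins.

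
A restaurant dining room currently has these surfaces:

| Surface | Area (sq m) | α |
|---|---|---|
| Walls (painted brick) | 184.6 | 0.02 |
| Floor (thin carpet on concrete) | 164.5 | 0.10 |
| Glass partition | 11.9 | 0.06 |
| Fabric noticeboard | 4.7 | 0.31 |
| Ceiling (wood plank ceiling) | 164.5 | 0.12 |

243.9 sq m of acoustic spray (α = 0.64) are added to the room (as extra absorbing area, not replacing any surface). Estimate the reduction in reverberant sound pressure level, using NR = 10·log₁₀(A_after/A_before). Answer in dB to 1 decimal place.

A_before = Σ Sᵢαᵢ = 184.6*0.02 + 164.5*0.10 + 11.9*0.06 + 4.7*0.31 + 164.5*0.12 = 42.053 sabins.
Treatment contributes 243.9·0.64 = 156.096 sabins.
A_after = 42.053 + 156.096 = 198.149 sabins.
Reduction = 10 log₁₀(A_after/A_before) = 10 log₁₀(4.7119) = 6.7 dB.

6.7 dB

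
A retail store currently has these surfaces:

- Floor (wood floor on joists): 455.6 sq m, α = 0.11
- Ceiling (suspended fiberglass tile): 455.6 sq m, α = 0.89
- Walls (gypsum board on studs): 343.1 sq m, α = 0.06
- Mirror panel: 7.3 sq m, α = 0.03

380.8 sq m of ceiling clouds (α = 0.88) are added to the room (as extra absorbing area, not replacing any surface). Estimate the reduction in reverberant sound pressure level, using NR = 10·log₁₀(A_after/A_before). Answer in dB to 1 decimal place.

Equivalent absorption area: A_before = 455.6·0.11 + 455.6·0.89 + 343.1·0.06 + 7.3·0.03 = 476.405 sq m.
Added absorption = 380.8 × 0.88 = 335.104 sabins.
New total A_after = 811.509 sabins.
Reduction = 10 log₁₀(A_after/A_before) = 10 log₁₀(1.7034) = 2.3 dB.

2.3 dB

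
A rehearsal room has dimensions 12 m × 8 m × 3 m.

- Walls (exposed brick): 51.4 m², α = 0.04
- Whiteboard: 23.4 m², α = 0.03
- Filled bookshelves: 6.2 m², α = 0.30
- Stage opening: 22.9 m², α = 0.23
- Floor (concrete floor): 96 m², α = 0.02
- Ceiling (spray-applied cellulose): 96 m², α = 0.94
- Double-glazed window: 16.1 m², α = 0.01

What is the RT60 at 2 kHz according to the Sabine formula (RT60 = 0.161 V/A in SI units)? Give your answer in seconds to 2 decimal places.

0.45 sec

A = Σ Sᵢαᵢ = 51.4×0.04 + 23.4×0.03 + 6.2×0.30 + 22.9×0.23 + 96×0.02 + 96×0.94 + 16.1×0.01 = 102.206 sabins.
Room volume: 288 m³.
Sabine: RT60 = 0.161 × 288 / 102.206 = 0.45 s.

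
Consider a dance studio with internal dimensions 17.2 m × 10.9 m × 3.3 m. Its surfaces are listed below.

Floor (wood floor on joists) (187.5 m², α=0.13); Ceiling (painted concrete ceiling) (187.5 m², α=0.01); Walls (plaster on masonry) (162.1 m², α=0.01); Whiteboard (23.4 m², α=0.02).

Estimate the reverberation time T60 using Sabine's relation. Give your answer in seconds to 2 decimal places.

3.51 s

A = Σ Sᵢαᵢ = 187.5·0.13 + 187.5·0.01 + 162.1·0.01 + 23.4·0.02 = 28.339 sabins.
Room volume: 618.684 m³.
T = 0.161 V/A = 0.161·618.684/28.339 = 3.51 s.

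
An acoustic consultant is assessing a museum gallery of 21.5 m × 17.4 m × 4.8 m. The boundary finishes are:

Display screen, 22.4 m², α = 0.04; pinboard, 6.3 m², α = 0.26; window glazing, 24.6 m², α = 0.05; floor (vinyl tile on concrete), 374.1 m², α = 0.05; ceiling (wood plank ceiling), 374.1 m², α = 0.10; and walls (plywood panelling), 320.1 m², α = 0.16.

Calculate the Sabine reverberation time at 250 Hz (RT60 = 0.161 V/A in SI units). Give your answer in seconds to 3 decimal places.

A = Σ Sᵢαᵢ = 22.4·0.04 + 6.3·0.26 + 24.6·0.05 + 374.1·0.05 + 374.1·0.10 + 320.1·0.16 = 111.095 sabins.
V = 21.5·17.4·4.8 = 1795.68 m³.
T = 0.161 V/A = 0.161·1795.68/111.095 = 2.602 s.

2.602 sec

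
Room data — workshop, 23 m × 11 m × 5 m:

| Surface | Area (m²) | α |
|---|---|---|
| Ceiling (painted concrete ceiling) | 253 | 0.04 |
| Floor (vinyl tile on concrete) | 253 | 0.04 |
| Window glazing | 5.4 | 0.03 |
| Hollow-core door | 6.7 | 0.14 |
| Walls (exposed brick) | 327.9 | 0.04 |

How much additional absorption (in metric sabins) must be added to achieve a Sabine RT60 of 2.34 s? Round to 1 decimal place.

52.6 sabins

Equivalent absorption area: A₁ = 253·0.04 + 253·0.04 + 5.4·0.03 + 6.7·0.14 + 327.9·0.04 = 34.456 m².
Target A₂ = 0.161·1265/2.34 = 87.036 sabins (V = 1265 m³).
Additional absorption ΔA = 87.036 − 34.456 = 52.6 sabins.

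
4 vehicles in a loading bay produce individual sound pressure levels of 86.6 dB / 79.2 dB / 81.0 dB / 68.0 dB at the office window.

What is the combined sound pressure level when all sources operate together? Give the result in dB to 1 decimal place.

88.3 dB

Converting to relative power and adding: 10^(86.6/10) + 10^(79.2/10) + 10^(81.0/10) + 10^(68.0/10) = 6.725e+08.
Combined level = 10 log₁₀(6.725e+08) = 88.3 dB.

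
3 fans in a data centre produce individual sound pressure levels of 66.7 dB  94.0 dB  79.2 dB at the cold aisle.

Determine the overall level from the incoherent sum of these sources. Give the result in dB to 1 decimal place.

Converting to relative power and adding: 10^(66.7/10) + 10^(94.0/10) + 10^(79.2/10) = 2.6e+09.
Back to dB: 10·log₁₀ Σ = 94.1 dB.

94.1 dB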